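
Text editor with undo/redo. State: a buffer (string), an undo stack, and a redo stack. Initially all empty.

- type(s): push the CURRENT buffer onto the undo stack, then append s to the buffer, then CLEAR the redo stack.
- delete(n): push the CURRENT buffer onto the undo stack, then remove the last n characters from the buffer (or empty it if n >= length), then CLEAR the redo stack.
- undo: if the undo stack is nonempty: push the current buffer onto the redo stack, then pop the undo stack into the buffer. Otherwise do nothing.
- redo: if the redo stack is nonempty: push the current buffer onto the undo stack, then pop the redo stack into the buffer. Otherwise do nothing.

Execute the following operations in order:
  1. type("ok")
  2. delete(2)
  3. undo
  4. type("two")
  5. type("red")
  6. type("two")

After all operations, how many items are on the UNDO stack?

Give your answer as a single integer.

Answer: 4

Derivation:
After op 1 (type): buf='ok' undo_depth=1 redo_depth=0
After op 2 (delete): buf='(empty)' undo_depth=2 redo_depth=0
After op 3 (undo): buf='ok' undo_depth=1 redo_depth=1
After op 4 (type): buf='oktwo' undo_depth=2 redo_depth=0
After op 5 (type): buf='oktwored' undo_depth=3 redo_depth=0
After op 6 (type): buf='oktworedtwo' undo_depth=4 redo_depth=0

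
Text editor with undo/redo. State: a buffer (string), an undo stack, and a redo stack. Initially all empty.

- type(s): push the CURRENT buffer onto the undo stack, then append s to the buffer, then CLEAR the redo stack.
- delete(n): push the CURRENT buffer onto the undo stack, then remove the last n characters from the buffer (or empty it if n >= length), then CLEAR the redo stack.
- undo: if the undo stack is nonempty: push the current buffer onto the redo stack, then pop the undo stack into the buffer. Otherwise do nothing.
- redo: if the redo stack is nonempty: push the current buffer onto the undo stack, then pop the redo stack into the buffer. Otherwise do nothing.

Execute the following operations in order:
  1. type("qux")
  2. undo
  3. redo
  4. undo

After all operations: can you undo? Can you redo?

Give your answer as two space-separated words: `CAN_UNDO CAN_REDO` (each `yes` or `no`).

After op 1 (type): buf='qux' undo_depth=1 redo_depth=0
After op 2 (undo): buf='(empty)' undo_depth=0 redo_depth=1
After op 3 (redo): buf='qux' undo_depth=1 redo_depth=0
After op 4 (undo): buf='(empty)' undo_depth=0 redo_depth=1

Answer: no yes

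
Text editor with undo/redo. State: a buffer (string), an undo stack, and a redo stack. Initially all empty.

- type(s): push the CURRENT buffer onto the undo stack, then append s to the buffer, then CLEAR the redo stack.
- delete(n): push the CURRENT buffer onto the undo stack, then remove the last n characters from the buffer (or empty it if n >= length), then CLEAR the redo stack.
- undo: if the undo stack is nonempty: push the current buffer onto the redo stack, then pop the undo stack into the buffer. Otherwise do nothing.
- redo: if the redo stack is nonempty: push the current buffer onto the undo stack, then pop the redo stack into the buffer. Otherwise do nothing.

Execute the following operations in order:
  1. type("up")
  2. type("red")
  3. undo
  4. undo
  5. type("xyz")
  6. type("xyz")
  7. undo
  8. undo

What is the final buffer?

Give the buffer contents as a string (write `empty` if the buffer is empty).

After op 1 (type): buf='up' undo_depth=1 redo_depth=0
After op 2 (type): buf='upred' undo_depth=2 redo_depth=0
After op 3 (undo): buf='up' undo_depth=1 redo_depth=1
After op 4 (undo): buf='(empty)' undo_depth=0 redo_depth=2
After op 5 (type): buf='xyz' undo_depth=1 redo_depth=0
After op 6 (type): buf='xyzxyz' undo_depth=2 redo_depth=0
After op 7 (undo): buf='xyz' undo_depth=1 redo_depth=1
After op 8 (undo): buf='(empty)' undo_depth=0 redo_depth=2

Answer: empty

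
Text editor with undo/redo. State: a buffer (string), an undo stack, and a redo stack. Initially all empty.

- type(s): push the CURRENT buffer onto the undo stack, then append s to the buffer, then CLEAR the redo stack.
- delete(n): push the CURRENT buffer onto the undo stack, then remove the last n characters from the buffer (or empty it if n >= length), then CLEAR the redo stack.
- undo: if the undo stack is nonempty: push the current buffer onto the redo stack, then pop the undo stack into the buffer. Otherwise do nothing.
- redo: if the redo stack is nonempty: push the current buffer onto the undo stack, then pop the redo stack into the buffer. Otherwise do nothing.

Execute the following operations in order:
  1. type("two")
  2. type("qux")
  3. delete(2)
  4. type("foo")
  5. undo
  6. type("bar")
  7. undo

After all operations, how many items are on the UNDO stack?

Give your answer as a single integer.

Answer: 3

Derivation:
After op 1 (type): buf='two' undo_depth=1 redo_depth=0
After op 2 (type): buf='twoqux' undo_depth=2 redo_depth=0
After op 3 (delete): buf='twoq' undo_depth=3 redo_depth=0
After op 4 (type): buf='twoqfoo' undo_depth=4 redo_depth=0
After op 5 (undo): buf='twoq' undo_depth=3 redo_depth=1
After op 6 (type): buf='twoqbar' undo_depth=4 redo_depth=0
After op 7 (undo): buf='twoq' undo_depth=3 redo_depth=1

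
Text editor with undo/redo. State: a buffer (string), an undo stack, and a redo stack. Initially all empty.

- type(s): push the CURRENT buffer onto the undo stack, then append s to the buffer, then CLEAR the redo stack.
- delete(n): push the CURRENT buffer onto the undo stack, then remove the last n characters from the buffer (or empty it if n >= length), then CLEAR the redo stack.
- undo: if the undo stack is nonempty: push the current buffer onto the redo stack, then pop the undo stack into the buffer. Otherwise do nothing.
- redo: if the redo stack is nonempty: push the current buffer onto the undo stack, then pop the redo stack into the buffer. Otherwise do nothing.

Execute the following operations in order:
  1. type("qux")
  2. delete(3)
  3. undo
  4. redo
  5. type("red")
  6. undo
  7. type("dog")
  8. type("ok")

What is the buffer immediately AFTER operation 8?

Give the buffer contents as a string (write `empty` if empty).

Answer: dogok

Derivation:
After op 1 (type): buf='qux' undo_depth=1 redo_depth=0
After op 2 (delete): buf='(empty)' undo_depth=2 redo_depth=0
After op 3 (undo): buf='qux' undo_depth=1 redo_depth=1
After op 4 (redo): buf='(empty)' undo_depth=2 redo_depth=0
After op 5 (type): buf='red' undo_depth=3 redo_depth=0
After op 6 (undo): buf='(empty)' undo_depth=2 redo_depth=1
After op 7 (type): buf='dog' undo_depth=3 redo_depth=0
After op 8 (type): buf='dogok' undo_depth=4 redo_depth=0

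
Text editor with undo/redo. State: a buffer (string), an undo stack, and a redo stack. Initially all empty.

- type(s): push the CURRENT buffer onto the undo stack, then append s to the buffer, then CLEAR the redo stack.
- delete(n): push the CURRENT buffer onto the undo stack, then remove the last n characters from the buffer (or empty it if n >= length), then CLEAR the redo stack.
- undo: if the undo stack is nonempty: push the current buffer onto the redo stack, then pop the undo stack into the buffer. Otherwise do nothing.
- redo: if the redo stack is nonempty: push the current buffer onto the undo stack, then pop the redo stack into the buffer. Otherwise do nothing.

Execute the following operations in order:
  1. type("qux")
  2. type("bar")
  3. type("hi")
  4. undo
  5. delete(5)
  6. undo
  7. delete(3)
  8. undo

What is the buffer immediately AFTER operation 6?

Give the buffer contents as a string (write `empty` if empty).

After op 1 (type): buf='qux' undo_depth=1 redo_depth=0
After op 2 (type): buf='quxbar' undo_depth=2 redo_depth=0
After op 3 (type): buf='quxbarhi' undo_depth=3 redo_depth=0
After op 4 (undo): buf='quxbar' undo_depth=2 redo_depth=1
After op 5 (delete): buf='q' undo_depth=3 redo_depth=0
After op 6 (undo): buf='quxbar' undo_depth=2 redo_depth=1

Answer: quxbar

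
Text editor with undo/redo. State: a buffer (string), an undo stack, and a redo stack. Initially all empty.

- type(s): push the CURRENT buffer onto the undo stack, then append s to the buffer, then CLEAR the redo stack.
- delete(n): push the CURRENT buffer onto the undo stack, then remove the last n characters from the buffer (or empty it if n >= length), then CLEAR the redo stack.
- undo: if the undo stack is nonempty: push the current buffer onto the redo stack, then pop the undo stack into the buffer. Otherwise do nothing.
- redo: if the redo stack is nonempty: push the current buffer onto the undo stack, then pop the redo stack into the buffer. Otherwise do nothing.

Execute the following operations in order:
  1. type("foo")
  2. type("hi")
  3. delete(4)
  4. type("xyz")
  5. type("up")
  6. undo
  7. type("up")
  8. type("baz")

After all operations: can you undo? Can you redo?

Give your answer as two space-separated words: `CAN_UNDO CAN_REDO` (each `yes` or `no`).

Answer: yes no

Derivation:
After op 1 (type): buf='foo' undo_depth=1 redo_depth=0
After op 2 (type): buf='foohi' undo_depth=2 redo_depth=0
After op 3 (delete): buf='f' undo_depth=3 redo_depth=0
After op 4 (type): buf='fxyz' undo_depth=4 redo_depth=0
After op 5 (type): buf='fxyzup' undo_depth=5 redo_depth=0
After op 6 (undo): buf='fxyz' undo_depth=4 redo_depth=1
After op 7 (type): buf='fxyzup' undo_depth=5 redo_depth=0
After op 8 (type): buf='fxyzupbaz' undo_depth=6 redo_depth=0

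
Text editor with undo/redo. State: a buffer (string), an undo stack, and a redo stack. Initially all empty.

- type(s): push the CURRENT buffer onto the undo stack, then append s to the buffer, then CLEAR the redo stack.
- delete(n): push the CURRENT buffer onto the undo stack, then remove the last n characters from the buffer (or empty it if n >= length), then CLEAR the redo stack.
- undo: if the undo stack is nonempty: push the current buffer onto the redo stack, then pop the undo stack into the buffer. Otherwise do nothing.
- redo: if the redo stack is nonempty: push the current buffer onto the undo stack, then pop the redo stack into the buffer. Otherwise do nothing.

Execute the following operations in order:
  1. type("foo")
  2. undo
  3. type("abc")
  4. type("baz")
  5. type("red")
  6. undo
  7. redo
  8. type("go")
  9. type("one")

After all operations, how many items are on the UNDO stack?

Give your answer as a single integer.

After op 1 (type): buf='foo' undo_depth=1 redo_depth=0
After op 2 (undo): buf='(empty)' undo_depth=0 redo_depth=1
After op 3 (type): buf='abc' undo_depth=1 redo_depth=0
After op 4 (type): buf='abcbaz' undo_depth=2 redo_depth=0
After op 5 (type): buf='abcbazred' undo_depth=3 redo_depth=0
After op 6 (undo): buf='abcbaz' undo_depth=2 redo_depth=1
After op 7 (redo): buf='abcbazred' undo_depth=3 redo_depth=0
After op 8 (type): buf='abcbazredgo' undo_depth=4 redo_depth=0
After op 9 (type): buf='abcbazredgoone' undo_depth=5 redo_depth=0

Answer: 5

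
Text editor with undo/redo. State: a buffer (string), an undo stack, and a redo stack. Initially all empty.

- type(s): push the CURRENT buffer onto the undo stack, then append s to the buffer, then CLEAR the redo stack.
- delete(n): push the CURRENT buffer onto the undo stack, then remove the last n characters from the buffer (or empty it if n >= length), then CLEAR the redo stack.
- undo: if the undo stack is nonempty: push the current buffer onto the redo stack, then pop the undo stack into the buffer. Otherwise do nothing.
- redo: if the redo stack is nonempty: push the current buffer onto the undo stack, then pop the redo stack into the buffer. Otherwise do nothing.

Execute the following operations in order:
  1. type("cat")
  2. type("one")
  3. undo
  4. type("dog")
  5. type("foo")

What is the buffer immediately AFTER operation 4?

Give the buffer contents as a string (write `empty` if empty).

Answer: catdog

Derivation:
After op 1 (type): buf='cat' undo_depth=1 redo_depth=0
After op 2 (type): buf='catone' undo_depth=2 redo_depth=0
After op 3 (undo): buf='cat' undo_depth=1 redo_depth=1
After op 4 (type): buf='catdog' undo_depth=2 redo_depth=0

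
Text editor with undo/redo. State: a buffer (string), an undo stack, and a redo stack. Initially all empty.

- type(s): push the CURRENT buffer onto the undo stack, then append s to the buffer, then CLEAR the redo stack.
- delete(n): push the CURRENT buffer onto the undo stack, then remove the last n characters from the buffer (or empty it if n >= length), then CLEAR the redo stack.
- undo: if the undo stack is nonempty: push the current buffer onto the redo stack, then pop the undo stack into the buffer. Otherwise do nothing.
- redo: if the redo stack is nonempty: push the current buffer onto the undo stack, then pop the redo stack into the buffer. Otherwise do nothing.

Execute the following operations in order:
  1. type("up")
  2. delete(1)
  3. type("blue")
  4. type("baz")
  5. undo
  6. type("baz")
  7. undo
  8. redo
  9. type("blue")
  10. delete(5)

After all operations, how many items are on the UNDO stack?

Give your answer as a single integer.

After op 1 (type): buf='up' undo_depth=1 redo_depth=0
After op 2 (delete): buf='u' undo_depth=2 redo_depth=0
After op 3 (type): buf='ublue' undo_depth=3 redo_depth=0
After op 4 (type): buf='ubluebaz' undo_depth=4 redo_depth=0
After op 5 (undo): buf='ublue' undo_depth=3 redo_depth=1
After op 6 (type): buf='ubluebaz' undo_depth=4 redo_depth=0
After op 7 (undo): buf='ublue' undo_depth=3 redo_depth=1
After op 8 (redo): buf='ubluebaz' undo_depth=4 redo_depth=0
After op 9 (type): buf='ubluebazblue' undo_depth=5 redo_depth=0
After op 10 (delete): buf='ublueba' undo_depth=6 redo_depth=0

Answer: 6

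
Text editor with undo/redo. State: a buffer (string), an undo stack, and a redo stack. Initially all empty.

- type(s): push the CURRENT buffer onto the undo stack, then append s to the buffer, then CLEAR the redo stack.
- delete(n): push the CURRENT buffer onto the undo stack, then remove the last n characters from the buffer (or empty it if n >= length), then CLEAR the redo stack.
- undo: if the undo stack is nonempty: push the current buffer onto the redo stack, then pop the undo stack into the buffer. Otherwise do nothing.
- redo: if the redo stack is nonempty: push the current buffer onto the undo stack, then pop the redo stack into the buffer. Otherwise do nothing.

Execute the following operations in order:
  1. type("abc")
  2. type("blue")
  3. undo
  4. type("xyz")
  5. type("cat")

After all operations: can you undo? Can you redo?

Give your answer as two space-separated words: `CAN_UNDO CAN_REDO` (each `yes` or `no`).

After op 1 (type): buf='abc' undo_depth=1 redo_depth=0
After op 2 (type): buf='abcblue' undo_depth=2 redo_depth=0
After op 3 (undo): buf='abc' undo_depth=1 redo_depth=1
After op 4 (type): buf='abcxyz' undo_depth=2 redo_depth=0
After op 5 (type): buf='abcxyzcat' undo_depth=3 redo_depth=0

Answer: yes no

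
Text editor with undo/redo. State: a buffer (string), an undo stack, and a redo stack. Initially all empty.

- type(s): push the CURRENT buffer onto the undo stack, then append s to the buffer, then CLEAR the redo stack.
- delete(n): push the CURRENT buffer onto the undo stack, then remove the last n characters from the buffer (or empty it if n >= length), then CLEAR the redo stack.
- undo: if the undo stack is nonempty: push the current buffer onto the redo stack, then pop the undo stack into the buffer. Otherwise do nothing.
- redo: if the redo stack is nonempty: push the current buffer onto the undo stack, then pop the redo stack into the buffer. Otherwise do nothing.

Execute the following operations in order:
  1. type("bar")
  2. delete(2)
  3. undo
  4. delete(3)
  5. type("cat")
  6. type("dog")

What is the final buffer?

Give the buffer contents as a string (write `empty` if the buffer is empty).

After op 1 (type): buf='bar' undo_depth=1 redo_depth=0
After op 2 (delete): buf='b' undo_depth=2 redo_depth=0
After op 3 (undo): buf='bar' undo_depth=1 redo_depth=1
After op 4 (delete): buf='(empty)' undo_depth=2 redo_depth=0
After op 5 (type): buf='cat' undo_depth=3 redo_depth=0
After op 6 (type): buf='catdog' undo_depth=4 redo_depth=0

Answer: catdog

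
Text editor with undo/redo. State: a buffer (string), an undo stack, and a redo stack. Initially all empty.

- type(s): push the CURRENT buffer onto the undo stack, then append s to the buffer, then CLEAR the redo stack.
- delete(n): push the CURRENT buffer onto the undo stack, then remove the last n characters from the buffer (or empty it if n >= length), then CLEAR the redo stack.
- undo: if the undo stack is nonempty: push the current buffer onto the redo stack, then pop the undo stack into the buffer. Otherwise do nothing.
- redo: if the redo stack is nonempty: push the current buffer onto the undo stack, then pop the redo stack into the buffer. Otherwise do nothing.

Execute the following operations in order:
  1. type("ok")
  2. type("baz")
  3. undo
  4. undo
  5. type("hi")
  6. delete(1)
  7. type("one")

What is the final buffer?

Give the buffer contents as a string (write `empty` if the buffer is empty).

Answer: hone

Derivation:
After op 1 (type): buf='ok' undo_depth=1 redo_depth=0
After op 2 (type): buf='okbaz' undo_depth=2 redo_depth=0
After op 3 (undo): buf='ok' undo_depth=1 redo_depth=1
After op 4 (undo): buf='(empty)' undo_depth=0 redo_depth=2
After op 5 (type): buf='hi' undo_depth=1 redo_depth=0
After op 6 (delete): buf='h' undo_depth=2 redo_depth=0
After op 7 (type): buf='hone' undo_depth=3 redo_depth=0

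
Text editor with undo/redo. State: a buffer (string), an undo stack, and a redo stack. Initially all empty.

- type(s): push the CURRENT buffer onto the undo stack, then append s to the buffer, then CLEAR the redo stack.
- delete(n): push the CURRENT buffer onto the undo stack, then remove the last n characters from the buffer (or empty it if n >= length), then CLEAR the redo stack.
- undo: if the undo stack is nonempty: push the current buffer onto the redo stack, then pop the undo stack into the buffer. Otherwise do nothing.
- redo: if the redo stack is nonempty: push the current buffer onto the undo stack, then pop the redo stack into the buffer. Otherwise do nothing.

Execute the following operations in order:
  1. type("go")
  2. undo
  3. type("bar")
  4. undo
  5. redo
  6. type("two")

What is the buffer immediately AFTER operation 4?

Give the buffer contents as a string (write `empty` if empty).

Answer: empty

Derivation:
After op 1 (type): buf='go' undo_depth=1 redo_depth=0
After op 2 (undo): buf='(empty)' undo_depth=0 redo_depth=1
After op 3 (type): buf='bar' undo_depth=1 redo_depth=0
After op 4 (undo): buf='(empty)' undo_depth=0 redo_depth=1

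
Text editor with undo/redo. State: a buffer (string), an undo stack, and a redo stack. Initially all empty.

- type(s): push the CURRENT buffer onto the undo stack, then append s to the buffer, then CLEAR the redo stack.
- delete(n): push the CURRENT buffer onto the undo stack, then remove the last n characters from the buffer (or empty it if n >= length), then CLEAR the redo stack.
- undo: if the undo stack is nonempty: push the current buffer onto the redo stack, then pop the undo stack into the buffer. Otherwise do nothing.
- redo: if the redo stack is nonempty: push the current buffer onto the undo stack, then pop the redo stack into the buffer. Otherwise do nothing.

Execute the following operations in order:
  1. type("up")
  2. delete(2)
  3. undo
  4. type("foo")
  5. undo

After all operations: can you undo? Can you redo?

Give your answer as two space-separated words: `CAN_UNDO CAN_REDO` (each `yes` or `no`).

After op 1 (type): buf='up' undo_depth=1 redo_depth=0
After op 2 (delete): buf='(empty)' undo_depth=2 redo_depth=0
After op 3 (undo): buf='up' undo_depth=1 redo_depth=1
After op 4 (type): buf='upfoo' undo_depth=2 redo_depth=0
After op 5 (undo): buf='up' undo_depth=1 redo_depth=1

Answer: yes yes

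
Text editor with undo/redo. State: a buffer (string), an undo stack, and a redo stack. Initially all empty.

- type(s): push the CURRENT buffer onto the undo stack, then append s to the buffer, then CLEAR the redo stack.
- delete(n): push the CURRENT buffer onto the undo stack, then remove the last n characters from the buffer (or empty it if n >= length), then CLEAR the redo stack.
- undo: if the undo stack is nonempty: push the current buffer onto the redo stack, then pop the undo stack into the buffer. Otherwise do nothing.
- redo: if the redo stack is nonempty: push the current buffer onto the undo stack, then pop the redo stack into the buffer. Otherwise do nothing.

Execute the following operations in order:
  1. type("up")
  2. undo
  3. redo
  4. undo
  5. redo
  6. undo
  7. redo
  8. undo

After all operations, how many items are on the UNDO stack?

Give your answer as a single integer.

After op 1 (type): buf='up' undo_depth=1 redo_depth=0
After op 2 (undo): buf='(empty)' undo_depth=0 redo_depth=1
After op 3 (redo): buf='up' undo_depth=1 redo_depth=0
After op 4 (undo): buf='(empty)' undo_depth=0 redo_depth=1
After op 5 (redo): buf='up' undo_depth=1 redo_depth=0
After op 6 (undo): buf='(empty)' undo_depth=0 redo_depth=1
After op 7 (redo): buf='up' undo_depth=1 redo_depth=0
After op 8 (undo): buf='(empty)' undo_depth=0 redo_depth=1

Answer: 0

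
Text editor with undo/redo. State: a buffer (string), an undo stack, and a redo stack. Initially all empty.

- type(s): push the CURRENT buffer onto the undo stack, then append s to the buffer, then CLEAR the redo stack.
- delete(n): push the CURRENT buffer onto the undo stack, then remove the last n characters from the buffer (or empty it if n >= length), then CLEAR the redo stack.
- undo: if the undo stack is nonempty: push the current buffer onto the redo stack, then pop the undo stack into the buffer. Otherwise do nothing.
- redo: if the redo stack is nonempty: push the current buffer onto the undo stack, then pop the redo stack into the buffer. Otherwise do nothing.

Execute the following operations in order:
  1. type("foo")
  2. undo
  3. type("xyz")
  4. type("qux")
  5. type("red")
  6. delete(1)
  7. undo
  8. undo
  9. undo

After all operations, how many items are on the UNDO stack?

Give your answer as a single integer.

After op 1 (type): buf='foo' undo_depth=1 redo_depth=0
After op 2 (undo): buf='(empty)' undo_depth=0 redo_depth=1
After op 3 (type): buf='xyz' undo_depth=1 redo_depth=0
After op 4 (type): buf='xyzqux' undo_depth=2 redo_depth=0
After op 5 (type): buf='xyzquxred' undo_depth=3 redo_depth=0
After op 6 (delete): buf='xyzquxre' undo_depth=4 redo_depth=0
After op 7 (undo): buf='xyzquxred' undo_depth=3 redo_depth=1
After op 8 (undo): buf='xyzqux' undo_depth=2 redo_depth=2
After op 9 (undo): buf='xyz' undo_depth=1 redo_depth=3

Answer: 1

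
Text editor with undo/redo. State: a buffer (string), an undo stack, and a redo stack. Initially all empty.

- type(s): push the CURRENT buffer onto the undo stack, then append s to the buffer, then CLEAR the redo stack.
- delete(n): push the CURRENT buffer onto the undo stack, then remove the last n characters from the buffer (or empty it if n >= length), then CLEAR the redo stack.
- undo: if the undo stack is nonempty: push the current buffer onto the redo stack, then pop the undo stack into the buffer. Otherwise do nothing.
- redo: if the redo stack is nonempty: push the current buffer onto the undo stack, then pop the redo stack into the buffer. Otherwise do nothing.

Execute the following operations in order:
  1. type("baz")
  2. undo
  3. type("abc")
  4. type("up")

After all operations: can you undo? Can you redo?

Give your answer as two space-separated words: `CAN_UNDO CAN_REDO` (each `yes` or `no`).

Answer: yes no

Derivation:
After op 1 (type): buf='baz' undo_depth=1 redo_depth=0
After op 2 (undo): buf='(empty)' undo_depth=0 redo_depth=1
After op 3 (type): buf='abc' undo_depth=1 redo_depth=0
After op 4 (type): buf='abcup' undo_depth=2 redo_depth=0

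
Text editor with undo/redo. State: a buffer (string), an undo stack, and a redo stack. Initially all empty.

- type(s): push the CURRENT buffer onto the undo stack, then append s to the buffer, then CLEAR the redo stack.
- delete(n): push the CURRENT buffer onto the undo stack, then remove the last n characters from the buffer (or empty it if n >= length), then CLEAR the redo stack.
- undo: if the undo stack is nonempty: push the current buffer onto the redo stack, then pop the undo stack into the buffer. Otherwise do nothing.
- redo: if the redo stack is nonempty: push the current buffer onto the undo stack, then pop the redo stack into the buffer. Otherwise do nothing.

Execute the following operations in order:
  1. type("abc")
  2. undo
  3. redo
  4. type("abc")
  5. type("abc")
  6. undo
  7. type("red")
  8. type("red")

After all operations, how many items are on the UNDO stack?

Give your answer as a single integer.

After op 1 (type): buf='abc' undo_depth=1 redo_depth=0
After op 2 (undo): buf='(empty)' undo_depth=0 redo_depth=1
After op 3 (redo): buf='abc' undo_depth=1 redo_depth=0
After op 4 (type): buf='abcabc' undo_depth=2 redo_depth=0
After op 5 (type): buf='abcabcabc' undo_depth=3 redo_depth=0
After op 6 (undo): buf='abcabc' undo_depth=2 redo_depth=1
After op 7 (type): buf='abcabcred' undo_depth=3 redo_depth=0
After op 8 (type): buf='abcabcredred' undo_depth=4 redo_depth=0

Answer: 4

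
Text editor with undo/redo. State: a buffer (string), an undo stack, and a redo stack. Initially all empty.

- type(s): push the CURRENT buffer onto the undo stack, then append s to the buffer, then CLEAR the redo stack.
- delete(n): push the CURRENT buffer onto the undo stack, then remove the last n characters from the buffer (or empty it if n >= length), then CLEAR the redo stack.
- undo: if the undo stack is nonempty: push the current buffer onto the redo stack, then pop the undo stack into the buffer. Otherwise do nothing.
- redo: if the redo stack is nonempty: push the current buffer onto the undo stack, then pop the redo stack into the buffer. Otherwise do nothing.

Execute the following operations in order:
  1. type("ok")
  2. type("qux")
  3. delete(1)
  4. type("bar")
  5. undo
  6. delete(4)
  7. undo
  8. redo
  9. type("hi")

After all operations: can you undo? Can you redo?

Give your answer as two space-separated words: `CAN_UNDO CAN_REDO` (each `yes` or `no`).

After op 1 (type): buf='ok' undo_depth=1 redo_depth=0
After op 2 (type): buf='okqux' undo_depth=2 redo_depth=0
After op 3 (delete): buf='okqu' undo_depth=3 redo_depth=0
After op 4 (type): buf='okqubar' undo_depth=4 redo_depth=0
After op 5 (undo): buf='okqu' undo_depth=3 redo_depth=1
After op 6 (delete): buf='(empty)' undo_depth=4 redo_depth=0
After op 7 (undo): buf='okqu' undo_depth=3 redo_depth=1
After op 8 (redo): buf='(empty)' undo_depth=4 redo_depth=0
After op 9 (type): buf='hi' undo_depth=5 redo_depth=0

Answer: yes no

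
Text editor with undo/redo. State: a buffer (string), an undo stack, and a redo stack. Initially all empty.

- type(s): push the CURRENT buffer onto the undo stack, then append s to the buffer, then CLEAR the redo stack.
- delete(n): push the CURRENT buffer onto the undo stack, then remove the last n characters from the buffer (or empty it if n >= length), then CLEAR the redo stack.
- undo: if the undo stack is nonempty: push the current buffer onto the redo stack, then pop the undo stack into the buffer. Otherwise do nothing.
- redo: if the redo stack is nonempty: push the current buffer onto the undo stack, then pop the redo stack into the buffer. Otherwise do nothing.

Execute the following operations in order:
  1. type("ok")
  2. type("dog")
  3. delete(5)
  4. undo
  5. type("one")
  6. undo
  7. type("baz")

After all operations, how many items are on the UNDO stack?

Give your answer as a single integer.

Answer: 3

Derivation:
After op 1 (type): buf='ok' undo_depth=1 redo_depth=0
After op 2 (type): buf='okdog' undo_depth=2 redo_depth=0
After op 3 (delete): buf='(empty)' undo_depth=3 redo_depth=0
After op 4 (undo): buf='okdog' undo_depth=2 redo_depth=1
After op 5 (type): buf='okdogone' undo_depth=3 redo_depth=0
After op 6 (undo): buf='okdog' undo_depth=2 redo_depth=1
After op 7 (type): buf='okdogbaz' undo_depth=3 redo_depth=0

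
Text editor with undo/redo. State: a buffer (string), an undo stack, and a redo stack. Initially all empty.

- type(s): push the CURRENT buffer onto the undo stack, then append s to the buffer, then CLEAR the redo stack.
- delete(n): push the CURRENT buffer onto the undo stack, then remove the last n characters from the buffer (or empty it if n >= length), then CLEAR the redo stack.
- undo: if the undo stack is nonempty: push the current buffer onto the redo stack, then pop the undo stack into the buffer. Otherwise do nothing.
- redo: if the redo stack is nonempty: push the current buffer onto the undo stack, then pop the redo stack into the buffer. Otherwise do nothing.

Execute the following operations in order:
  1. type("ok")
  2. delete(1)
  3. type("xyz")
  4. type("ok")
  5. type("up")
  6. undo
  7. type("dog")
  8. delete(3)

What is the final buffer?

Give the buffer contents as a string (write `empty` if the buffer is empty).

Answer: oxyzok

Derivation:
After op 1 (type): buf='ok' undo_depth=1 redo_depth=0
After op 2 (delete): buf='o' undo_depth=2 redo_depth=0
After op 3 (type): buf='oxyz' undo_depth=3 redo_depth=0
After op 4 (type): buf='oxyzok' undo_depth=4 redo_depth=0
After op 5 (type): buf='oxyzokup' undo_depth=5 redo_depth=0
After op 6 (undo): buf='oxyzok' undo_depth=4 redo_depth=1
After op 7 (type): buf='oxyzokdog' undo_depth=5 redo_depth=0
After op 8 (delete): buf='oxyzok' undo_depth=6 redo_depth=0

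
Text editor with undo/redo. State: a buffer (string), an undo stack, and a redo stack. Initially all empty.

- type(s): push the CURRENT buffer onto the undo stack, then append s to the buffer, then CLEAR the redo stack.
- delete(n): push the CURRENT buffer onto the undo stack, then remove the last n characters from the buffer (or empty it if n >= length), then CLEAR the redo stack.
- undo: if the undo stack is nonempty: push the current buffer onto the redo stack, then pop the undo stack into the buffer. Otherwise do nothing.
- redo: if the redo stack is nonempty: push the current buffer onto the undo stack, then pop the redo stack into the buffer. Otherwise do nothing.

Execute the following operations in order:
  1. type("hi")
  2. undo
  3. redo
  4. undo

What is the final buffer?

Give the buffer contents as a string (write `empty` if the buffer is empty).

After op 1 (type): buf='hi' undo_depth=1 redo_depth=0
After op 2 (undo): buf='(empty)' undo_depth=0 redo_depth=1
After op 3 (redo): buf='hi' undo_depth=1 redo_depth=0
After op 4 (undo): buf='(empty)' undo_depth=0 redo_depth=1

Answer: empty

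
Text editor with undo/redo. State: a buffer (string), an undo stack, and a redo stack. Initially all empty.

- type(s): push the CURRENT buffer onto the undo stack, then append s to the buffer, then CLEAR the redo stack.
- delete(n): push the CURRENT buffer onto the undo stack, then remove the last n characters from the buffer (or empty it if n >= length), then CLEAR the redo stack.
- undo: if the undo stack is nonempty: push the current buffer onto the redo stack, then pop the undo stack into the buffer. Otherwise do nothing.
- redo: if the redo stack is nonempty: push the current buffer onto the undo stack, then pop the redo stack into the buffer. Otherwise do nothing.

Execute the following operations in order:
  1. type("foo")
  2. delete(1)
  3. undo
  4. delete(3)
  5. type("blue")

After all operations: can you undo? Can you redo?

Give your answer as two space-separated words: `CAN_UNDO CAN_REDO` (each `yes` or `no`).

After op 1 (type): buf='foo' undo_depth=1 redo_depth=0
After op 2 (delete): buf='fo' undo_depth=2 redo_depth=0
After op 3 (undo): buf='foo' undo_depth=1 redo_depth=1
After op 4 (delete): buf='(empty)' undo_depth=2 redo_depth=0
After op 5 (type): buf='blue' undo_depth=3 redo_depth=0

Answer: yes no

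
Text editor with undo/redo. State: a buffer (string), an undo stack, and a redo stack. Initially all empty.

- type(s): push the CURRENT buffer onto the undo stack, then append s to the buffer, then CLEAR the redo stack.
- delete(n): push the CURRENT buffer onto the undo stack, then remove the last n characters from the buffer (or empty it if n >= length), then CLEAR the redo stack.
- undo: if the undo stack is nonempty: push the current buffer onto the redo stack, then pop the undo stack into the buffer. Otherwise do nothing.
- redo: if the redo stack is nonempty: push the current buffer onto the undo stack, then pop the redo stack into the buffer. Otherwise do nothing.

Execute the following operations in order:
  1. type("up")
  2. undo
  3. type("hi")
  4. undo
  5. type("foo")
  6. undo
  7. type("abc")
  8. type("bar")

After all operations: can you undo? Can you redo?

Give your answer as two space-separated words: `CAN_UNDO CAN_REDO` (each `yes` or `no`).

Answer: yes no

Derivation:
After op 1 (type): buf='up' undo_depth=1 redo_depth=0
After op 2 (undo): buf='(empty)' undo_depth=0 redo_depth=1
After op 3 (type): buf='hi' undo_depth=1 redo_depth=0
After op 4 (undo): buf='(empty)' undo_depth=0 redo_depth=1
After op 5 (type): buf='foo' undo_depth=1 redo_depth=0
After op 6 (undo): buf='(empty)' undo_depth=0 redo_depth=1
After op 7 (type): buf='abc' undo_depth=1 redo_depth=0
After op 8 (type): buf='abcbar' undo_depth=2 redo_depth=0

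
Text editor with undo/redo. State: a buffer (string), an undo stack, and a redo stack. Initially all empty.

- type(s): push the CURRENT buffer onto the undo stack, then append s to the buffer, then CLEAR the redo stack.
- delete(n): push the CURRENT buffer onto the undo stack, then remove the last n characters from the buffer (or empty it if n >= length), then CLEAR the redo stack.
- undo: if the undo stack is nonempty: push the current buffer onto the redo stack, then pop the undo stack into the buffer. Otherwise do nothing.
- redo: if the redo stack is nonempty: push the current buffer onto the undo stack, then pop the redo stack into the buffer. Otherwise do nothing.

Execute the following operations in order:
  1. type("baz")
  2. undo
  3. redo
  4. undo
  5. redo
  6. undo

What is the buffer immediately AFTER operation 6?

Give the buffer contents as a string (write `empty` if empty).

Answer: empty

Derivation:
After op 1 (type): buf='baz' undo_depth=1 redo_depth=0
After op 2 (undo): buf='(empty)' undo_depth=0 redo_depth=1
After op 3 (redo): buf='baz' undo_depth=1 redo_depth=0
After op 4 (undo): buf='(empty)' undo_depth=0 redo_depth=1
After op 5 (redo): buf='baz' undo_depth=1 redo_depth=0
After op 6 (undo): buf='(empty)' undo_depth=0 redo_depth=1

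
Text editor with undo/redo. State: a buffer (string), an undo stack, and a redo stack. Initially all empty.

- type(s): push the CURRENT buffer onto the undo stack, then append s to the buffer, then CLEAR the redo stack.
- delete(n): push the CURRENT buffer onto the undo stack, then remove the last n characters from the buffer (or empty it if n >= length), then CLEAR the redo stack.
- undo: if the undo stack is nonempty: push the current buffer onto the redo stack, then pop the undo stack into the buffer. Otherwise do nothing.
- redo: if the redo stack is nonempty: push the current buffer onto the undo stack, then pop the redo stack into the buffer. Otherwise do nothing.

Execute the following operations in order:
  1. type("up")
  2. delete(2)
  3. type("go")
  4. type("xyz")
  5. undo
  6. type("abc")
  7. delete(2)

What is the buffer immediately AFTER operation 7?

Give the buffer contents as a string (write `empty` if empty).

After op 1 (type): buf='up' undo_depth=1 redo_depth=0
After op 2 (delete): buf='(empty)' undo_depth=2 redo_depth=0
After op 3 (type): buf='go' undo_depth=3 redo_depth=0
After op 4 (type): buf='goxyz' undo_depth=4 redo_depth=0
After op 5 (undo): buf='go' undo_depth=3 redo_depth=1
After op 6 (type): buf='goabc' undo_depth=4 redo_depth=0
After op 7 (delete): buf='goa' undo_depth=5 redo_depth=0

Answer: goa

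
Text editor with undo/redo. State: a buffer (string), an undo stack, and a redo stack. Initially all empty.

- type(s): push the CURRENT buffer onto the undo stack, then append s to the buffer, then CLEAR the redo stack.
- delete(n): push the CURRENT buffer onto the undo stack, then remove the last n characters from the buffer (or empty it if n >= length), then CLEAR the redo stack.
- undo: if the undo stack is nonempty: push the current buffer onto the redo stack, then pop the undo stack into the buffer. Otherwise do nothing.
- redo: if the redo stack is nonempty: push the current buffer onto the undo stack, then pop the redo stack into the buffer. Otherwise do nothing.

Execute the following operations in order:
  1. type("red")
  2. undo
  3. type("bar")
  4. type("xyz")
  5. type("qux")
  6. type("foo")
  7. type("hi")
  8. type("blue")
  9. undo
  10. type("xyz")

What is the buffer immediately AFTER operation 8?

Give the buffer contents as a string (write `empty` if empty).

Answer: barxyzquxfoohiblue

Derivation:
After op 1 (type): buf='red' undo_depth=1 redo_depth=0
After op 2 (undo): buf='(empty)' undo_depth=0 redo_depth=1
After op 3 (type): buf='bar' undo_depth=1 redo_depth=0
After op 4 (type): buf='barxyz' undo_depth=2 redo_depth=0
After op 5 (type): buf='barxyzqux' undo_depth=3 redo_depth=0
After op 6 (type): buf='barxyzquxfoo' undo_depth=4 redo_depth=0
After op 7 (type): buf='barxyzquxfoohi' undo_depth=5 redo_depth=0
After op 8 (type): buf='barxyzquxfoohiblue' undo_depth=6 redo_depth=0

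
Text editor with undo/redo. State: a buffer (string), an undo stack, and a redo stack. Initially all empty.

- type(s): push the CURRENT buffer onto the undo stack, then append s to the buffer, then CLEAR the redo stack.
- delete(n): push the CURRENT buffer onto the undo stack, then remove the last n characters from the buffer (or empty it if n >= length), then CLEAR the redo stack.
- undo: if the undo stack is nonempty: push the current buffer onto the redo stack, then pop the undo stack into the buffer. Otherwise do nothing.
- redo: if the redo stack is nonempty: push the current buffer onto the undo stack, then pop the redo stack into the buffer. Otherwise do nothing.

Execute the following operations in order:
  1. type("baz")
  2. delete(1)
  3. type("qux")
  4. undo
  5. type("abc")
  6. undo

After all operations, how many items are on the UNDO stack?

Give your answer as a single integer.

Answer: 2

Derivation:
After op 1 (type): buf='baz' undo_depth=1 redo_depth=0
After op 2 (delete): buf='ba' undo_depth=2 redo_depth=0
After op 3 (type): buf='baqux' undo_depth=3 redo_depth=0
After op 4 (undo): buf='ba' undo_depth=2 redo_depth=1
After op 5 (type): buf='baabc' undo_depth=3 redo_depth=0
After op 6 (undo): buf='ba' undo_depth=2 redo_depth=1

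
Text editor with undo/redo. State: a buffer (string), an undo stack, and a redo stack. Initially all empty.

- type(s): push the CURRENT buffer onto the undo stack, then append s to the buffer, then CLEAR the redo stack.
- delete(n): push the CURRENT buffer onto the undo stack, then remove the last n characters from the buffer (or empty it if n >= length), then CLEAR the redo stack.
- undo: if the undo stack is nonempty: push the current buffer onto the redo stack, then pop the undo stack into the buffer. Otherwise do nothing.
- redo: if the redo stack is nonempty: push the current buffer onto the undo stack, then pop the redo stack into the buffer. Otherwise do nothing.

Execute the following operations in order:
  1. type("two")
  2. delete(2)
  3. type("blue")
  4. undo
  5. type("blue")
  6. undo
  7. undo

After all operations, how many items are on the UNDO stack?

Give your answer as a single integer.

After op 1 (type): buf='two' undo_depth=1 redo_depth=0
After op 2 (delete): buf='t' undo_depth=2 redo_depth=0
After op 3 (type): buf='tblue' undo_depth=3 redo_depth=0
After op 4 (undo): buf='t' undo_depth=2 redo_depth=1
After op 5 (type): buf='tblue' undo_depth=3 redo_depth=0
After op 6 (undo): buf='t' undo_depth=2 redo_depth=1
After op 7 (undo): buf='two' undo_depth=1 redo_depth=2

Answer: 1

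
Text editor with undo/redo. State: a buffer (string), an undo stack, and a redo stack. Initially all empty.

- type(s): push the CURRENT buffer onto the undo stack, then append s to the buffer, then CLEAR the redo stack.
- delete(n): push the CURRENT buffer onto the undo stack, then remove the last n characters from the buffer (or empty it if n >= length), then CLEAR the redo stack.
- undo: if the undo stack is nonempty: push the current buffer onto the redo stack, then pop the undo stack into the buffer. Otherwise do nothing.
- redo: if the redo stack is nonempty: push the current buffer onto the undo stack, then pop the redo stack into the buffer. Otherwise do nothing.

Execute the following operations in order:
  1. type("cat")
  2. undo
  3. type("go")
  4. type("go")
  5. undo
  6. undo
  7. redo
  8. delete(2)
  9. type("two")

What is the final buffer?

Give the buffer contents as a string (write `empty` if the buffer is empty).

Answer: two

Derivation:
After op 1 (type): buf='cat' undo_depth=1 redo_depth=0
After op 2 (undo): buf='(empty)' undo_depth=0 redo_depth=1
After op 3 (type): buf='go' undo_depth=1 redo_depth=0
After op 4 (type): buf='gogo' undo_depth=2 redo_depth=0
After op 5 (undo): buf='go' undo_depth=1 redo_depth=1
After op 6 (undo): buf='(empty)' undo_depth=0 redo_depth=2
After op 7 (redo): buf='go' undo_depth=1 redo_depth=1
After op 8 (delete): buf='(empty)' undo_depth=2 redo_depth=0
After op 9 (type): buf='two' undo_depth=3 redo_depth=0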